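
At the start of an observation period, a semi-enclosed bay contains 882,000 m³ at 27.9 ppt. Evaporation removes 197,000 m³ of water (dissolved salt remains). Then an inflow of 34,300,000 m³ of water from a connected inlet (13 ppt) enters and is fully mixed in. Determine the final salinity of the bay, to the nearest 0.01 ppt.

13.45 ppt

After evaporation: salt = 882,000×27.9 = 24,607,800; volume = 882,000 − 197,000 = 685,000 m³
After mixing: salt = 24,607,800 + 34,300,000×13 = 470,507,800; volume = 685,000 + 34,300,000 = 34,985,000 m³
S = 470,507,800 / 34,985,000 = 13.4488 ppt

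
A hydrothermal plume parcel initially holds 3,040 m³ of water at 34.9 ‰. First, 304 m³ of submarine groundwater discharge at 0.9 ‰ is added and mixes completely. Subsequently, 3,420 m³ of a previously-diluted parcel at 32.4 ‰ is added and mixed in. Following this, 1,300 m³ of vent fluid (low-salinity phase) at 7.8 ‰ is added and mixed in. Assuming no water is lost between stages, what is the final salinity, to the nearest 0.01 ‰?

28.19 ‰

Total salt / total volume:
Initial salt = 3,040×34.9 = 106,096
After stage 1: salt = 106,096 + 304×0.9 = 106,369.6; volume = 3,344 m³; S = 31.809 ‰
After stage 2: salt = 106,369.6 + 3,420×32.4 = 217,177.6; volume = 6,764 m³; S = 32.108 ‰
After stage 3: salt = 217,177.6 + 1,300×7.8 = 227,317.6; volume = 8,064 m³
S = 227,317.6 / 8,064 = 28.1892 ‰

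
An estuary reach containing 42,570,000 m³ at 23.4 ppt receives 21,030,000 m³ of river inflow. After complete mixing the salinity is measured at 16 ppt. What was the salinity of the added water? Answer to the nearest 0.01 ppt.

1.02 ppt

Salt balance: 42,570,000×23.4 + 21,030,000×S = 63,600,000×16
996,138,000 + 21,030,000·S = 1,017,600,000
S = (1,017,600,000 − 996,138,000) / 21,030,000 = 1.0205 ppt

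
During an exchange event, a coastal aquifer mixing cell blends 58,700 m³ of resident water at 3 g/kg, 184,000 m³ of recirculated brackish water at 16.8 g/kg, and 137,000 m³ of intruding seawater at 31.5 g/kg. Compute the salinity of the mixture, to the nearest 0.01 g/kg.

19.97 g/kg

Salt balance:
salt = 58,700×3 + 184,000×16.8 + 137,000×31.5 = 176,100 + 3,091,200 + 4,315,500 = 7,582,800
volume = 58,700 + 184,000 + 137,000 = 379,700 m³
S = 7,582,800 / 379,700 = 19.9705 g/kg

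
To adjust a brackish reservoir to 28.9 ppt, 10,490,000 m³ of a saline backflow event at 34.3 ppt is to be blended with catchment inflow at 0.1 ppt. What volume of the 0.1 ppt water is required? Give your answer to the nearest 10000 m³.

1970000 m³

Salt balance: 10,490,000×34.3 + V×0.1 = (10,490,000+V)×28.9
359,807,000 + 0.1V = 303,161,000 + 28.9V
56,646,000 = 28.8V
V = 1,966,875 m³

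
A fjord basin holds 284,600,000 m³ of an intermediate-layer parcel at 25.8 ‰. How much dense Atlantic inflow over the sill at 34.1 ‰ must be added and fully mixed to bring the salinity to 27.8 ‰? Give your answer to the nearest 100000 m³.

Salt balance: 284,600,000×25.8 + V×34.1 = (284,600,000+V)×27.8
7,342,680,000 + 34.1V = 7,911,880,000 + 27.8V
569,200,000 = 6.3V
V = 90,349,206.35 m³

90300000 m³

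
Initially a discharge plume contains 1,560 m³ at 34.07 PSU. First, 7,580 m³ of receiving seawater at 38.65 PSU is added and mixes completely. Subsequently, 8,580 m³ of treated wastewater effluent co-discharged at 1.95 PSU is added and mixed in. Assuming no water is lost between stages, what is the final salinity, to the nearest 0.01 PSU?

By conservation of dissolved salt,
Initial salt = 1,560×34.07 = 53,149.2
After stage 1: salt = 53,149.2 + 7,580×38.65 = 346,116.2; volume = 9,140 m³; S = 37.868 PSU
After stage 2: salt = 346,116.2 + 8,580×1.95 = 362,847.2; volume = 17,720 m³
S = 362,847.2 / 17,720 = 20.4767 PSU

20.48 PSU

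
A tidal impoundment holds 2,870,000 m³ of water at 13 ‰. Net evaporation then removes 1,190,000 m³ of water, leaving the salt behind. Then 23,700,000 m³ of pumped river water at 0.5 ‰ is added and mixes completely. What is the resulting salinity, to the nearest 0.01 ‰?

1.94 ‰

After evaporation: salt = 2,870,000×13 = 37,310,000; volume = 2,870,000 − 1,190,000 = 1,680,000 m³
After mixing: salt = 37,310,000 + 23,700,000×0.5 = 49,160,000; volume = 1,680,000 + 23,700,000 = 25,380,000 m³
S = 49,160,000 / 25,380,000 = 1.937 ‰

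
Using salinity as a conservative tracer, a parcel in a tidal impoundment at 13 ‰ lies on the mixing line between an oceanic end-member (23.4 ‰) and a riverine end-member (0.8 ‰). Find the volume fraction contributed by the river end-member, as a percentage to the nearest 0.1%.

46.0%

Let f be the freshwater fraction. Salt balance per unit volume:
f×0.8 + (1−f)×23.4 = 13
f = (23.4 − 13) / (23.4 − 0.8) = 10.4/22.6 = 0.4602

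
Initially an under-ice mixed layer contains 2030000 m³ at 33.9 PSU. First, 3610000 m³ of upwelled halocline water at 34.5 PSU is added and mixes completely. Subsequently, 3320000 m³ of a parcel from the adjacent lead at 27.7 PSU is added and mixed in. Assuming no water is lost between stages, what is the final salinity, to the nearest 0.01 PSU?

Mass of salt is conserved:
Initial salt = 2,030,000×33.9 = 68,817,000
After stage 1: salt = 68,817,000 + 3,610,000×34.5 = 193,362,000; volume = 5,640,000 m³; S = 34.284 PSU
After stage 2: salt = 193,362,000 + 3,320,000×27.7 = 285,326,000; volume = 8,960,000 m³
S = 285,326,000 / 8,960,000 = 31.8444 PSU

31.84 PSU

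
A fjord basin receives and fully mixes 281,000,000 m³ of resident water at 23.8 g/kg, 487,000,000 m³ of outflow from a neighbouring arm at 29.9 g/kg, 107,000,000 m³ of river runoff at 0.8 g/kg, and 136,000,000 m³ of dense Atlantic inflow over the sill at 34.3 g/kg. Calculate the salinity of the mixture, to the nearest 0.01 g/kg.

Salt balance:
salt = 281,000,000×23.8 + 487,000,000×29.9 + 107,000,000×0.8 + 136,000,000×34.3 = 6,687,800,000 + 14,561,300,000 + 85,600,000 + 4,664,800,000 = 25,999,500,000
volume = 281,000,000 + 487,000,000 + 107,000,000 + 136,000,000 = 1,011,000,000 m³
S = 25,999,500,000 / 1,011,000,000 = 25.7166 g/kg

25.72 g/kg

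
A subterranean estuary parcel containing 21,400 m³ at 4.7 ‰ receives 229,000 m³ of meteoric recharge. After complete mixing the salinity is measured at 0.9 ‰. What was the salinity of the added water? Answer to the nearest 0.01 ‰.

Salt balance: 21,400×4.7 + 229,000×S = 250,400×0.9
100,580 + 229,000·S = 225,360
S = (225,360 − 100,580) / 229,000 = 0.5449 ‰

0.54 ‰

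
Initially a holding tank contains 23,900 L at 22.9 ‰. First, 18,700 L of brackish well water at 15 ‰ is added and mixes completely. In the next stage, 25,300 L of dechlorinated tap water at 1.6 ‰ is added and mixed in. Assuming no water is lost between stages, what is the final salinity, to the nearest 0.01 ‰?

12.79 ‰

Salt balance:
Initial salt = 23,900×22.9 = 547,310
After stage 1: salt = 547,310 + 18,700×15 = 827,810; volume = 42,600 L; S = 19.432 ‰
After stage 2: salt = 827,810 + 25,300×1.6 = 868,290; volume = 67,900 L
S = 868,290 / 67,900 = 12.7878 ‰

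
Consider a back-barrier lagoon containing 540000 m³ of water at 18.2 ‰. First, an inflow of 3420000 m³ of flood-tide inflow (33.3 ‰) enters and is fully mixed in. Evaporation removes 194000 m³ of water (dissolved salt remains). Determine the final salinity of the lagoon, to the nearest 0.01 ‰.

32.85 ‰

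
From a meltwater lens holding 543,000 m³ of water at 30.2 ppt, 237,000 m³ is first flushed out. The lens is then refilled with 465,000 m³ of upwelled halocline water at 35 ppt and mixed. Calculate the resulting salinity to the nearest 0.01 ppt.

Remaining after removal: 306,000 m³ at 30.2 ppt (salt = 9,241,200)
After addition: salt = 9,241,200 + 465,000×35 = 25,516,200; volume = 771,000 m³
S = 25,516,200 / 771,000 = 33.0949 ppt

33.09 ppt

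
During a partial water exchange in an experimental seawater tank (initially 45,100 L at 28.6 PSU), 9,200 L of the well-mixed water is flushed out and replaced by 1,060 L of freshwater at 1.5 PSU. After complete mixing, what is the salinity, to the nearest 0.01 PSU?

Remaining after removal: 35,900 L at 28.6 PSU (salt = 1,026,740)
After addition: salt = 1,026,740 + 1,060×1.5 = 1,028,330; volume = 36,960 L
S = 1,028,330 / 36,960 = 27.8228 PSU

27.82 PSU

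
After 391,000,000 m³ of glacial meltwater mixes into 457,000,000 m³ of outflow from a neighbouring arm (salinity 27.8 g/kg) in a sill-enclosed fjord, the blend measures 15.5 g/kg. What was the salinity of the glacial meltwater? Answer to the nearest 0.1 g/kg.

1.1 g/kg

Salt balance: 457,000,000×27.8 + 391,000,000×S = 848,000,000×15.5
12,704,600,000 + 391,000,000·S = 13,144,000,000
S = (13,144,000,000 − 12,704,600,000) / 391,000,000 = 1.1238 g/kg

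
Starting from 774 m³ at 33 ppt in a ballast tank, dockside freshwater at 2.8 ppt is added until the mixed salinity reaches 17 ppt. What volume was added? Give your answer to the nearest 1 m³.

872 m³

Salt balance: 774×33 + V×2.8 = (774+V)×17
25,542 + 2.8V = 13,158 + 17V
12,384 = 14.2V
V = 872.11 m³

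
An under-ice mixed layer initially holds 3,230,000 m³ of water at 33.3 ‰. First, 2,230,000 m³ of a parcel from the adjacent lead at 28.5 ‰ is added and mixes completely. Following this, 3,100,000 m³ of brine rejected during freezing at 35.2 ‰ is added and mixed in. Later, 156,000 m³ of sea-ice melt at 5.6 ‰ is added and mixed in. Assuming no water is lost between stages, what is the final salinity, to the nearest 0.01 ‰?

32.25 ‰

Salt balance:
Initial salt = 3,230,000×33.3 = 107,559,000
After stage 1: salt = 107,559,000 + 2,230,000×28.5 = 171,114,000; volume = 5,460,000 m³; S = 31.34 ‰
After stage 2: salt = 171,114,000 + 3,100,000×35.2 = 280,234,000; volume = 8,560,000 m³; S = 32.738 ‰
After stage 3: salt = 280,234,000 + 156,000×5.6 = 281,107,600; volume = 8,716,000 m³
S = 281,107,600 / 8,716,000 = 32.2519 ‰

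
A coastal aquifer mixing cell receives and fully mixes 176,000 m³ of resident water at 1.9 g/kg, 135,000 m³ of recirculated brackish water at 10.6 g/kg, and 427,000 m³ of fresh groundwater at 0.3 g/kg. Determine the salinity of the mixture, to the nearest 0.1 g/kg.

2.6 g/kg

Mass of salt is conserved:
salt = 176,000×1.9 + 135,000×10.6 + 427,000×0.3 = 334,400 + 1,431,000 + 128,100 = 1,893,500
volume = 176,000 + 135,000 + 427,000 = 738,000 m³
S = 1,893,500 / 738,000 = 2.566 g/kg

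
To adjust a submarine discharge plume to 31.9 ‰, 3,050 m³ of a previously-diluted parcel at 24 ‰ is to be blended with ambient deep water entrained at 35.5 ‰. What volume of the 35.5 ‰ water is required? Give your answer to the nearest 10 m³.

6690 m³

Salt balance: 3,050×24 + V×35.5 = (3,050+V)×31.9
73,200 + 35.5V = 97,295 + 31.9V
24,095 = 3.6V
V = 6,693.06 m³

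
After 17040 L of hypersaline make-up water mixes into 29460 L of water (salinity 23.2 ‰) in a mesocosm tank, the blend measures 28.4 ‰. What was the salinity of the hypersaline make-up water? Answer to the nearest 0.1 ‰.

Salt balance: 29,460×23.2 + 17,040×S = 46,500×28.4
683,472 + 17,040·S = 1,320,600
S = (1,320,600 − 683,472) / 17,040 = 37.3901 ‰

37.4 ‰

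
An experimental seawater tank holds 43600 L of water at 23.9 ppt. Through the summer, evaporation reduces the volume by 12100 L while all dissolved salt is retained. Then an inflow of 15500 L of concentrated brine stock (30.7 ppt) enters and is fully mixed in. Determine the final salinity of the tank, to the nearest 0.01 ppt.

32.30 ppt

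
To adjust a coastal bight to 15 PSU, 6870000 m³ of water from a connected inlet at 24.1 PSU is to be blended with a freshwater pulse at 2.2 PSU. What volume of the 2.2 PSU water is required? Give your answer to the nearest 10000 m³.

4880000 m³

Salt balance: 6,870,000×24.1 + V×2.2 = (6,870,000+V)×15
165,567,000 + 2.2V = 103,050,000 + 15V
62,517,000 = 12.8V
V = 4,884,140.63 m³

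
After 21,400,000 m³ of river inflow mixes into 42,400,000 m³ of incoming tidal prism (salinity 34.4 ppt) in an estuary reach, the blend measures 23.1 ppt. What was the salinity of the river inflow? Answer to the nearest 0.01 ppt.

0.71 ppt

Salt balance: 42,400,000×34.4 + 21,400,000×S = 63,800,000×23.1
1,458,560,000 + 21,400,000·S = 1,473,780,000
S = (1,473,780,000 − 1,458,560,000) / 21,400,000 = 0.7112 ppt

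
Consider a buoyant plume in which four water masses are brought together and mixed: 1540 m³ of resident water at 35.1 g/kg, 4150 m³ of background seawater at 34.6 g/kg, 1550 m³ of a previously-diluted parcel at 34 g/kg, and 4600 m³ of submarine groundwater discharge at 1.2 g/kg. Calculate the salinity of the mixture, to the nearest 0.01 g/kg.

Conserving salt mass:
salt = 1,540×35.1 + 4,150×34.6 + 1,550×34 + 4,600×1.2 = 54,054 + 143,590 + 52,700 + 5,520 = 255,864
volume = 1,540 + 4,150 + 1,550 + 4,600 = 11,840 m³
S = 255,864 / 11,840 = 21.6101 g/kg

21.61 g/kg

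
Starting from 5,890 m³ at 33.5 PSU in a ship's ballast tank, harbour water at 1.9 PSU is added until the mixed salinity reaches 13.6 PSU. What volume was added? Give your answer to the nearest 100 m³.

Salt balance: 5,890×33.5 + V×1.9 = (5,890+V)×13.6
197,315 + 1.9V = 80,104 + 13.6V
117,211 = 11.7V
V = 10,018.03 m³

10000 m³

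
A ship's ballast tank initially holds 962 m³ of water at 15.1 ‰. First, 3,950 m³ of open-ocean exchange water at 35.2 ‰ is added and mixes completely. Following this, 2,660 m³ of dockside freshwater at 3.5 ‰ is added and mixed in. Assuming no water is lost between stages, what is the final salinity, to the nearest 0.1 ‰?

Total salt / total volume:
Initial salt = 962×15.1 = 14,526.2
After stage 1: salt = 14,526.2 + 3,950×35.2 = 153,566.2; volume = 4,912 m³; S = 31.263 ‰
After stage 2: salt = 153,566.2 + 2,660×3.5 = 162,876.2; volume = 7,572 m³
S = 162,876.2 / 7,572 = 21.5103 ‰

21.5 ‰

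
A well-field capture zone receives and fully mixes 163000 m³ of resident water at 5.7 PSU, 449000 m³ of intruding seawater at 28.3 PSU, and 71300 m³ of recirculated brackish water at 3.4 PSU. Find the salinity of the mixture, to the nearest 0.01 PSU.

Total salt / total volume:
salt = 163,000×5.7 + 449,000×28.3 + 71,300×3.4 = 929,100 + 12,706,700 + 242,420 = 13,878,220
volume = 163,000 + 449,000 + 71,300 = 683,300 m³
S = 13,878,220 / 683,300 = 20.3106 PSU

20.31 PSU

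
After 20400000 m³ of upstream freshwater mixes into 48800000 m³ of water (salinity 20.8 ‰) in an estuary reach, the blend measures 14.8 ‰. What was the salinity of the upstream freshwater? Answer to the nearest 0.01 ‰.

Salt balance: 48,800,000×20.8 + 20,400,000×S = 69,200,000×14.8
1,015,040,000 + 20,400,000·S = 1,024,160,000
S = (1,024,160,000 − 1,015,040,000) / 20,400,000 = 0.4471 ‰

0.45 ‰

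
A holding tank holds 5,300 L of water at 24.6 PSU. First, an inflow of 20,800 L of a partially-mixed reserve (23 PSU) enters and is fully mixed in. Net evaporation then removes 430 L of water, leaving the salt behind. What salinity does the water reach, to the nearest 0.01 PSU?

After mixing: salt = 5,300×24.6 + 20,800×23 = 608,780; volume = 26,100 L
After evaporation: salt unchanged = 608,780; volume = 26,100 − 430 = 25,670 L
S = 608,780 / 25,670 = 23.7156 PSU

23.72 PSU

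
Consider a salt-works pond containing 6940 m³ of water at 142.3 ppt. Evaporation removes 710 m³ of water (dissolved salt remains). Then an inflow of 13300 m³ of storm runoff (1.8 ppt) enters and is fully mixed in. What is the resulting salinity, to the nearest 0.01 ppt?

After evaporation: salt = 6,940×142.3 = 987,562; volume = 6,940 − 710 = 6,230 m³
After mixing: salt = 987,562 + 13,300×1.8 = 1,011,502; volume = 6,230 + 13,300 = 19,530 m³
S = 1,011,502 / 19,530 = 51.7922 ppt

51.79 ppt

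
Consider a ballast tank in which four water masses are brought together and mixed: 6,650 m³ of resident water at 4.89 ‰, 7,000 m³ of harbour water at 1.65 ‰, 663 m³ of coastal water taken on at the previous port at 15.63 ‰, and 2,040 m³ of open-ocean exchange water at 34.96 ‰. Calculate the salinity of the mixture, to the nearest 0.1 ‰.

Total salt / total volume:
salt = 6,650×4.89 + 7,000×1.65 + 663×15.63 + 2,040×34.96 = 32,518.5 + 11,550 + 10,362.69 + 71,318.4 = 125,749.59
volume = 6,650 + 7,000 + 663 + 2,040 = 16,353 m³
S = 125,749.59 / 16,353 = 7.69 ‰

7.7 ‰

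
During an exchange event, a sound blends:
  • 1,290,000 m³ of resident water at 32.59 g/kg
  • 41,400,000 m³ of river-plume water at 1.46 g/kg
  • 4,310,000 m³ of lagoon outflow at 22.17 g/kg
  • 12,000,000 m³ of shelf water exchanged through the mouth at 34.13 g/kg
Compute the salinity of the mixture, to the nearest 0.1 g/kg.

By conservation of dissolved salt,
salt = 1,290,000×32.59 + 41,400,000×1.46 + 4,310,000×22.17 + 12,000,000×34.13 = 42,041,100 + 60,444,000 + 95,552,700 + 409,560,000 = 607,597,800
volume = 1,290,000 + 41,400,000 + 4,310,000 + 12,000,000 = 59,000,000 m³
S = 607,597,800 / 59,000,000 = 10.298 g/kg

10.3 g/kg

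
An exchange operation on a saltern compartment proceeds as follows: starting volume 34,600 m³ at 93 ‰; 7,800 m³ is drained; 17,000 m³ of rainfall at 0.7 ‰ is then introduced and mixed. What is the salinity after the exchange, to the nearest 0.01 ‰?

Remaining after removal: 26,800 m³ at 93 ‰ (salt = 2,492,400)
After addition: salt = 2,492,400 + 17,000×0.7 = 2,504,300; volume = 43,800 m³
S = 2,504,300 / 43,800 = 57.1758 ‰

57.18 ‰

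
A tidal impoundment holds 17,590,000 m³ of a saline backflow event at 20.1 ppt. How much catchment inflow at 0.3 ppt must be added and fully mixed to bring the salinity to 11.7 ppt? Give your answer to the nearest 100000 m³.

13000000 m³

Salt balance: 17,590,000×20.1 + V×0.3 = (17,590,000+V)×11.7
353,559,000 + 0.3V = 205,803,000 + 11.7V
147,756,000 = 11.4V
V = 12,961,052.63 m³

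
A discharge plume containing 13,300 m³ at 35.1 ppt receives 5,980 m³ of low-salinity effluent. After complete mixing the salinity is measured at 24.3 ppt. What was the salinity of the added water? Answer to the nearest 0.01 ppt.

0.28 ppt

Salt balance: 13,300×35.1 + 5,980×S = 19,280×24.3
466,830 + 5,980·S = 468,504
S = (468,504 − 466,830) / 5,980 = 0.2799 ppt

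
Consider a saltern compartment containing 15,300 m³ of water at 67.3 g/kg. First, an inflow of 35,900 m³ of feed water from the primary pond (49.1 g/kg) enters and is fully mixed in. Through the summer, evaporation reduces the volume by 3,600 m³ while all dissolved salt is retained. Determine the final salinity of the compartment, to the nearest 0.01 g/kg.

58.66 g/kg

After mixing: salt = 15,300×67.3 + 35,900×49.1 = 2,792,380; volume = 51,200 m³
After evaporation: salt unchanged = 2,792,380; volume = 51,200 − 3,600 = 47,600 m³
S = 2,792,380 / 47,600 = 58.6634 g/kg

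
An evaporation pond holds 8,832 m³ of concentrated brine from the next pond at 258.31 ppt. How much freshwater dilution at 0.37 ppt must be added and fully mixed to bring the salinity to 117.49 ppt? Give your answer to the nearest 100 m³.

Salt balance: 8,832×258.31 + V×0.37 = (8,832+V)×117.49
2,281,393.92 + 0.37V = 1,037,671.68 + 117.49V
1,243,722.24 = 117.12V
V = 10,619.21 m³

10600 m³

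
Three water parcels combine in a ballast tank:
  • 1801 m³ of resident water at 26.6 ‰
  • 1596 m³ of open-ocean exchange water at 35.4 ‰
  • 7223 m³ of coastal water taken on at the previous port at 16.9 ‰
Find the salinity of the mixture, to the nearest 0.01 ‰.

Conserving salt mass:
salt = 1,801×26.6 + 1,596×35.4 + 7,223×16.9 = 47,906.6 + 56,498.4 + 122,068.7 = 226,473.7
volume = 1,801 + 1,596 + 7,223 = 10,620 m³
S = 226,473.7 / 10,620 = 21.3252 ‰

21.33 ‰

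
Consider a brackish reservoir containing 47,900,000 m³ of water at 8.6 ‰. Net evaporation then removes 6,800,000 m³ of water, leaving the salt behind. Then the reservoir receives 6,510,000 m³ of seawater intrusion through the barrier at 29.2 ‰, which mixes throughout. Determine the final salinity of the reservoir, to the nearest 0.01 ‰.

12.65 ‰

After evaporation: salt = 47,900,000×8.6 = 411,940,000; volume = 47,900,000 − 6,800,000 = 41,100,000 m³
After mixing: salt = 411,940,000 + 6,510,000×29.2 = 602,032,000; volume = 41,100,000 + 6,510,000 = 47,610,000 m³
S = 602,032,000 / 47,610,000 = 12.6451 ‰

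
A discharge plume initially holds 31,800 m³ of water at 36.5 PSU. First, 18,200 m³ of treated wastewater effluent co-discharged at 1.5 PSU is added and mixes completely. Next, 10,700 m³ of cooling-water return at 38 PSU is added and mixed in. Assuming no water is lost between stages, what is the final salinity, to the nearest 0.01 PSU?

Salt balance:
Initial salt = 31,800×36.5 = 1,160,700
After stage 1: salt = 1,160,700 + 18,200×1.5 = 1,188,000; volume = 50,000 m³; S = 23.76 PSU
After stage 2: salt = 1,188,000 + 10,700×38 = 1,594,600; volume = 60,700 m³
S = 1,594,600 / 60,700 = 26.2702 PSU

26.27 PSU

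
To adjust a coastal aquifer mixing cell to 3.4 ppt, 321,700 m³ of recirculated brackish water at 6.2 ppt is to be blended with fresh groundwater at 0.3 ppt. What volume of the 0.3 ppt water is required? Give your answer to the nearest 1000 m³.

Salt balance: 321,700×6.2 + V×0.3 = (321,700+V)×3.4
1,994,540 + 0.3V = 1,093,780 + 3.4V
900,760 = 3.1V
V = 290,567.74 m³

291000 m³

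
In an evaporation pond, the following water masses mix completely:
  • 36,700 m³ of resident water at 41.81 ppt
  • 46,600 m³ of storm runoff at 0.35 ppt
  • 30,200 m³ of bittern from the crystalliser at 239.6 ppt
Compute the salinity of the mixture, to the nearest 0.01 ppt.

77.42 ppt

Weighted by volume,
salt = 36,700×41.81 + 46,600×0.35 + 30,200×239.6 = 1,534,427 + 16,310 + 7,235,920 = 8,786,657
volume = 36,700 + 46,600 + 30,200 = 113,500 m³
S = 8,786,657 / 113,500 = 77.4155 ppt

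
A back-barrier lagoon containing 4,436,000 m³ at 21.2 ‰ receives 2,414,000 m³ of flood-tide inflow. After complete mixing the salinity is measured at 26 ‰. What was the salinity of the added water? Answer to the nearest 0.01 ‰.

Salt balance: 4,436,000×21.2 + 2,414,000×S = 6,850,000×26
94,043,200 + 2,414,000·S = 178,100,000
S = (178,100,000 − 94,043,200) / 2,414,000 = 34.8205 ‰

34.82 ‰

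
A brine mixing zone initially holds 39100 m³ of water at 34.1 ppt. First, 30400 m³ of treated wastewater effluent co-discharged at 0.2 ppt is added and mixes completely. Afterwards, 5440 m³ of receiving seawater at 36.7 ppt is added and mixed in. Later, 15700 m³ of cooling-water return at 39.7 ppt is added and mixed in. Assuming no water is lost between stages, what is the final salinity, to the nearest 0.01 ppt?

Salt balance:
Initial salt = 39,100×34.1 = 1,333,310
After stage 1: salt = 1,333,310 + 30,400×0.2 = 1,339,390; volume = 69,500 m³; S = 19.272 ppt
After stage 2: salt = 1,339,390 + 5,440×36.7 = 1,539,038; volume = 74,940 m³; S = 20.537 ppt
After stage 3: salt = 1,539,038 + 15,700×39.7 = 2,162,328; volume = 90,640 m³
S = 2,162,328 / 90,640 = 23.8562 ppt

23.86 ppt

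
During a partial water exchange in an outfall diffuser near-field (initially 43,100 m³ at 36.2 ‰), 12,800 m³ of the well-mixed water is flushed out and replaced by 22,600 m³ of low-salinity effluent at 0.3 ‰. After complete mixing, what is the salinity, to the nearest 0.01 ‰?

20.86 ‰

Remaining after removal: 30,300 m³ at 36.2 ‰ (salt = 1,096,860)
After addition: salt = 1,096,860 + 22,600×0.3 = 1,103,640; volume = 52,900 m³
S = 1,103,640 / 52,900 = 20.8628 ‰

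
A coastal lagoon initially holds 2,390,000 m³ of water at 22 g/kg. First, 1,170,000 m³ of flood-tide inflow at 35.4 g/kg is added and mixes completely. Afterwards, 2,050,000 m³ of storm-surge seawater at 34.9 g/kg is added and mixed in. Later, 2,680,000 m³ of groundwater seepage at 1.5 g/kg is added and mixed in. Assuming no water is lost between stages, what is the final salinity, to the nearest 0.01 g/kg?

20.45 g/kg

Weighted by volume,
Initial salt = 2,390,000×22 = 52,580,000
After stage 1: salt = 52,580,000 + 1,170,000×35.4 = 93,998,000; volume = 3,560,000 m³; S = 26.404 g/kg
After stage 2: salt = 93,998,000 + 2,050,000×34.9 = 165,543,000; volume = 5,610,000 m³; S = 29.509 g/kg
After stage 3: salt = 165,543,000 + 2,680,000×1.5 = 169,563,000; volume = 8,290,000 m³
S = 169,563,000 / 8,290,000 = 20.4539 g/kg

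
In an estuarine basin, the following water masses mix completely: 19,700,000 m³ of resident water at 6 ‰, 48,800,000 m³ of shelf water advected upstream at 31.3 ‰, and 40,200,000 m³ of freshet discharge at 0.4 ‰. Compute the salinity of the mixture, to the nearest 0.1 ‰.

15.3 ‰

Conserving salt mass:
salt = 19,700,000×6 + 48,800,000×31.3 + 40,200,000×0.4 = 118,200,000 + 1,527,440,000 + 16,080,000 = 1,661,720,000
volume = 19,700,000 + 48,800,000 + 40,200,000 = 108,700,000 m³
S = 1,661,720,000 / 108,700,000 = 15.287 ‰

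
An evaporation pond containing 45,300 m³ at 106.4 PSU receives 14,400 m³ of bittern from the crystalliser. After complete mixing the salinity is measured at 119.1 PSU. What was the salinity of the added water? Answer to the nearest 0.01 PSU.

159.05 PSU

Salt balance: 45,300×106.4 + 14,400×S = 59,700×119.1
4,819,920 + 14,400·S = 7,110,270
S = (7,110,270 − 4,819,920) / 14,400 = 159.0521 PSU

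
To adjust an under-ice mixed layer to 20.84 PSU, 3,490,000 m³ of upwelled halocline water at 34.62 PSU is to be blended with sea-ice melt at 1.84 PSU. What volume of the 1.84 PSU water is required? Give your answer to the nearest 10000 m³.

2530000 m³

Salt balance: 3,490,000×34.62 + V×1.84 = (3,490,000+V)×20.84
120,823,800 + 1.84V = 72,731,600 + 20.84V
48,092,200 = 19V
V = 2,531,168.42 m³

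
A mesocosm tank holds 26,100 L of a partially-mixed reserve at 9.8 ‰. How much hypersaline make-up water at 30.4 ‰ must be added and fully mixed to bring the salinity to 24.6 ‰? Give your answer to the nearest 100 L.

66600 L

Salt balance: 26,100×9.8 + V×30.4 = (26,100+V)×24.6
255,780 + 30.4V = 642,060 + 24.6V
386,280 = 5.8V
V = 66,600 L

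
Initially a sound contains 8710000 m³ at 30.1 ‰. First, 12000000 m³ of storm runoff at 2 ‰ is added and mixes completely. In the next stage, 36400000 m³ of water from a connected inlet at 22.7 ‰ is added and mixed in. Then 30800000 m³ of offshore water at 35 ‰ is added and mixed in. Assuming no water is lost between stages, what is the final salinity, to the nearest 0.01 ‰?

Weighted by volume,
Initial salt = 8,710,000×30.1 = 262,171,000
After stage 1: salt = 262,171,000 + 12,000,000×2 = 286,171,000; volume = 20,710,000 m³; S = 13.818 ‰
After stage 2: salt = 286,171,000 + 36,400,000×22.7 = 1,112,451,000; volume = 57,110,000 m³; S = 19.479 ‰
After stage 3: salt = 1,112,451,000 + 30,800,000×35 = 2,190,451,000; volume = 87,910,000 m³
S = 2,190,451,000 / 87,910,000 = 24.917 ‰

24.92 ‰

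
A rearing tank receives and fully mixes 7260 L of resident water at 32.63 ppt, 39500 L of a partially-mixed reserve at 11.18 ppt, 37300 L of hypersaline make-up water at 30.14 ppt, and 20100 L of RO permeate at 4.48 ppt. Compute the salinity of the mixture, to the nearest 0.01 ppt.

Weighted by volume,
salt = 7,260×32.63 + 39,500×11.18 + 37,300×30.14 + 20,100×4.48 = 236,893.8 + 441,610 + 1,124,222 + 90,048 = 1,892,773.8
volume = 7,260 + 39,500 + 37,300 + 20,100 = 104,160 L
S = 1,892,773.8 / 104,160 = 18.1718 ppt

18.17 ppt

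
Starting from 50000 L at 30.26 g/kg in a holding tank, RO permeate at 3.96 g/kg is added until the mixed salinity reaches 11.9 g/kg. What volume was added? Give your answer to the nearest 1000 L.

116000 L

Salt balance: 50,000×30.26 + V×3.96 = (50,000+V)×11.9
1,513,000 + 3.96V = 595,000 + 11.9V
918,000 = 7.94V
V = 115,617.13 L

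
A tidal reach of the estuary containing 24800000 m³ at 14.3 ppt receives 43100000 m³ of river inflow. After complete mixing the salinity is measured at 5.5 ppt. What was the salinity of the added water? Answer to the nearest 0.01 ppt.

0.44 ppt

Salt balance: 24,800,000×14.3 + 43,100,000×S = 67,900,000×5.5
354,640,000 + 43,100,000·S = 373,450,000
S = (373,450,000 − 354,640,000) / 43,100,000 = 0.4364 ppt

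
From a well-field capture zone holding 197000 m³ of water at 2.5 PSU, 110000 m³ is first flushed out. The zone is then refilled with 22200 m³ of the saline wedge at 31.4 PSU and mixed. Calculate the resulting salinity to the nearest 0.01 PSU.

Remaining after removal: 87,000 m³ at 2.5 PSU (salt = 217,500)
After addition: salt = 217,500 + 22,200×31.4 = 914,580; volume = 109,200 m³
S = 914,580 / 109,200 = 8.3753 PSU

8.38 PSU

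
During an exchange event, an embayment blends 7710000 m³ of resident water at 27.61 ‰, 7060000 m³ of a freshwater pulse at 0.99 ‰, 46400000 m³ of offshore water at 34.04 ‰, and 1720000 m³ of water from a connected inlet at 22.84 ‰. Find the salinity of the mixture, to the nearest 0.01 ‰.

29.24 ‰

Salt balance:
salt = 7,710,000×27.61 + 7,060,000×0.99 + 46,400,000×34.04 + 1,720,000×22.84 = 212,873,100 + 6,989,400 + 1,579,456,000 + 39,284,800 = 1,838,603,300
volume = 7,710,000 + 7,060,000 + 46,400,000 + 1,720,000 = 62,890,000 m³
S = 1,838,603,300 / 62,890,000 = 29.2352 ‰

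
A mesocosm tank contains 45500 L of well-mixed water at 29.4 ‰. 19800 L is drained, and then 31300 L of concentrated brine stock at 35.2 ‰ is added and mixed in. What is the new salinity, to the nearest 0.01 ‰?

Remaining after removal: 25,700 L at 29.4 ‰ (salt = 755,580)
After addition: salt = 755,580 + 31,300×35.2 = 1,857,340; volume = 57,000 L
S = 1,857,340 / 57,000 = 32.5849 ‰

32.58 ‰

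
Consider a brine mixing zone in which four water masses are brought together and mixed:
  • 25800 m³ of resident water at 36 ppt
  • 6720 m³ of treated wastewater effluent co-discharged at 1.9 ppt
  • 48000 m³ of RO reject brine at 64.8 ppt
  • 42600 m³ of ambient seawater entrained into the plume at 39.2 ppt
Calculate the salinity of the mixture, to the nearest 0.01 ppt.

Total salt / total volume:
salt = 25,800×36 + 6,720×1.9 + 48,000×64.8 + 42,600×39.2 = 928,800 + 12,768 + 3,110,400 + 1,669,920 = 5,721,888
volume = 25,800 + 6,720 + 48,000 + 42,600 = 123,120 m³
S = 5,721,888 / 123,120 = 46.4741 ppt

46.47 ppt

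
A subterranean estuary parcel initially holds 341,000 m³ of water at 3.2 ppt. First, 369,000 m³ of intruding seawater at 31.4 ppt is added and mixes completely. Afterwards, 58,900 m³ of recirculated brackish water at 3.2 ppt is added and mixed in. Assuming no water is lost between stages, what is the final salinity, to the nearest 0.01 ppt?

16.73 ppt

Salt balance:
Initial salt = 341,000×3.2 = 1,091,200
After stage 1: salt = 1,091,200 + 369,000×31.4 = 12,677,800; volume = 710,000 m³; S = 17.856 ppt
After stage 2: salt = 12,677,800 + 58,900×3.2 = 12,866,280; volume = 768,900 m³
S = 12,866,280 / 768,900 = 16.7334 ppt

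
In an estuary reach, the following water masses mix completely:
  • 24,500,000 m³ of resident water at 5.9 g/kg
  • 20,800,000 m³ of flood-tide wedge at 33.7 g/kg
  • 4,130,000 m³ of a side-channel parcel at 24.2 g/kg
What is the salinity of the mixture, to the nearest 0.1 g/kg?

Conserving salt mass:
salt = 24,500,000×5.9 + 20,800,000×33.7 + 4,130,000×24.2 = 144,550,000 + 700,960,000 + 99,946,000 = 945,456,000
volume = 24,500,000 + 20,800,000 + 4,130,000 = 49,430,000 m³
S = 945,456,000 / 49,430,000 = 19.127 g/kg

19.1 g/kg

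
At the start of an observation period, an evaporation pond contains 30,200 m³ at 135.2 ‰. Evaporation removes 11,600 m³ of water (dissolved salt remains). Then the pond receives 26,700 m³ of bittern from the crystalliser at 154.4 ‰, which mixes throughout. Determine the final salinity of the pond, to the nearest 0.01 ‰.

After evaporation: salt = 30,200×135.2 = 4,083,040; volume = 30,200 − 11,600 = 18,600 m³
After mixing: salt = 4,083,040 + 26,700×154.4 = 8,205,520; volume = 18,600 + 26,700 = 45,300 m³
S = 8,205,520 / 45,300 = 181.1373 ‰

181.14 ‰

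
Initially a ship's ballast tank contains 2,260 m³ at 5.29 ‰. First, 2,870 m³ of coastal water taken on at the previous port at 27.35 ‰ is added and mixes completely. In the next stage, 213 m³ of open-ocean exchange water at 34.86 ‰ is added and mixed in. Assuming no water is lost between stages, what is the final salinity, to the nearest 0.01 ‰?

18.32 ‰

Salt balance:
Initial salt = 2,260×5.29 = 11,955.4
After stage 1: salt = 11,955.4 + 2,870×27.35 = 90,449.9; volume = 5,130 m³; S = 17.632 ‰
After stage 2: salt = 90,449.9 + 213×34.86 = 97,875.08; volume = 5,343 m³
S = 97,875.08 / 5,343 = 18.3184 ‰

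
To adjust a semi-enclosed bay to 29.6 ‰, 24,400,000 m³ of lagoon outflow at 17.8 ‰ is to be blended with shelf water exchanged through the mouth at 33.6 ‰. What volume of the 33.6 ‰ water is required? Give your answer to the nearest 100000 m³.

72000000 m³

Salt balance: 24,400,000×17.8 + V×33.6 = (24,400,000+V)×29.6
434,320,000 + 33.6V = 722,240,000 + 29.6V
287,920,000 = 4V
V = 71,980,000 m³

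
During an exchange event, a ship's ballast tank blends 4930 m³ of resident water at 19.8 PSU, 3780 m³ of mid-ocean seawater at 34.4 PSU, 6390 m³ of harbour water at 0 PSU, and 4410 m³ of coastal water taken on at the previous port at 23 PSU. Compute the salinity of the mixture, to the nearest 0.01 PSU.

16.87 PSU

By conservation of dissolved salt,
salt = 4,930×19.8 + 3,780×34.4 + 6,390×0 + 4,410×23 = 97,614 + 130,032 + 0 + 101,430 = 329,076
volume = 4,930 + 3,780 + 6,390 + 4,410 = 19,510 m³
S = 329,076 / 19,510 = 16.867 PSU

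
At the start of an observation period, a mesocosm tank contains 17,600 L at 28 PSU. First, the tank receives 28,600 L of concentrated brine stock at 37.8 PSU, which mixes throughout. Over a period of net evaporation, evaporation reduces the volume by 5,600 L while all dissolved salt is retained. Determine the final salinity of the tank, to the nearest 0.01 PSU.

38.77 PSU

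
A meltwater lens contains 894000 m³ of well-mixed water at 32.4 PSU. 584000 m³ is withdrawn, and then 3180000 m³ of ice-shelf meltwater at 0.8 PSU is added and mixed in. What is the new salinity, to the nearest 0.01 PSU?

3.61 PSU

Remaining after removal: 310,000 m³ at 32.4 PSU (salt = 10,044,000)
After addition: salt = 10,044,000 + 3,180,000×0.8 = 12,588,000; volume = 3,490,000 m³
S = 12,588,000 / 3,490,000 = 3.6069 PSU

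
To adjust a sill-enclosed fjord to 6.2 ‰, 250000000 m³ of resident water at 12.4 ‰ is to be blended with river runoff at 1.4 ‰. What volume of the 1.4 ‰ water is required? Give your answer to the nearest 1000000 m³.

Salt balance: 250,000,000×12.4 + V×1.4 = (250,000,000+V)×6.2
3,100,000,000 + 1.4V = 1,550,000,000 + 6.2V
1,550,000,000 = 4.8V
V = 322,916,666.67 m³

323000000 m³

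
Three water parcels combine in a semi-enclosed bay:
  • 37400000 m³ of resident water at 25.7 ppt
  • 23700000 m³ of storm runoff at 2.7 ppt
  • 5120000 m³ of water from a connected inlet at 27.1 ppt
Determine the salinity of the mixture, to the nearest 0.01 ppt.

By conservation of dissolved salt,
salt = 37,400,000×25.7 + 23,700,000×2.7 + 5,120,000×27.1 = 961,180,000 + 63,990,000 + 138,752,000 = 1,163,922,000
volume = 37,400,000 + 23,700,000 + 5,120,000 = 66,220,000 m³
S = 1,163,922,000 / 66,220,000 = 17.5766 ppt

17.58 ppt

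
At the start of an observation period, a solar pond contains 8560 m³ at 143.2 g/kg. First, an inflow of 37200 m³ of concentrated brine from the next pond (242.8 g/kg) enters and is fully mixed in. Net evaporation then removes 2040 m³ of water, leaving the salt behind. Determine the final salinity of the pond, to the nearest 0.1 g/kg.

After mixing: salt = 8,560×143.2 + 37,200×242.8 = 10,257,952; volume = 45,760 m³
After evaporation: salt unchanged = 10,257,952; volume = 45,760 − 2,040 = 43,720 m³
S = 10,257,952 / 43,720 = 234.6284 g/kg

234.6 g/kg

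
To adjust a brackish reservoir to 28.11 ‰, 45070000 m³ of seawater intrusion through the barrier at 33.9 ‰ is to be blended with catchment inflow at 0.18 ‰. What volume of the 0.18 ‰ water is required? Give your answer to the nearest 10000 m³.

9340000 m³

Salt balance: 45,070,000×33.9 + V×0.18 = (45,070,000+V)×28.11
1,527,873,000 + 0.18V = 1,266,917,700 + 28.11V
260,955,300 = 27.93V
V = 9,343,190.12 m³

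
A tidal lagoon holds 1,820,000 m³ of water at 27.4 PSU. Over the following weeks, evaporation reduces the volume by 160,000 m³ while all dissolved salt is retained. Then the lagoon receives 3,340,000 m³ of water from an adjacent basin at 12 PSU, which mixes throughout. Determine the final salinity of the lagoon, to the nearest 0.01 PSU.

17.99 PSU

After evaporation: salt = 1,820,000×27.4 = 49,868,000; volume = 1,820,000 − 160,000 = 1,660,000 m³
After mixing: salt = 49,868,000 + 3,340,000×12 = 89,948,000; volume = 1,660,000 + 3,340,000 = 5,000,000 m³
S = 89,948,000 / 5,000,000 = 17.9896 PSU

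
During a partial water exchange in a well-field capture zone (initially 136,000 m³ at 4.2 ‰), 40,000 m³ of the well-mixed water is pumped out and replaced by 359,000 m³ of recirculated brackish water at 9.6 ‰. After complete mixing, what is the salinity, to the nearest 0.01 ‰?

8.46 ‰

Remaining after removal: 96,000 m³ at 4.2 ‰ (salt = 403,200)
After addition: salt = 403,200 + 359,000×9.6 = 3,849,600; volume = 455,000 m³
S = 3,849,600 / 455,000 = 8.4607 ‰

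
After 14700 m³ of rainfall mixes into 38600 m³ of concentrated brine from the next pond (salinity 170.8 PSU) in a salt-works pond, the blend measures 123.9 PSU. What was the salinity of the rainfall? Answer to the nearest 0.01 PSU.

Salt balance: 38,600×170.8 + 14,700×S = 53,300×123.9
6,592,880 + 14,700·S = 6,603,870
S = (6,603,870 − 6,592,880) / 14,700 = 0.7476 PSU

0.75 PSU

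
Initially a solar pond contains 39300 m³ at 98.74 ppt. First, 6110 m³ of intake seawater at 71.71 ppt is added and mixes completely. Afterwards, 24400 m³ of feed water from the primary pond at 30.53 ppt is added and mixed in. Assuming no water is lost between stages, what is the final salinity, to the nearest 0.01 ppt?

Salt balance:
Initial salt = 39,300×98.74 = 3,880,482
After stage 1: salt = 3,880,482 + 6,110×71.71 = 4,318,630.1; volume = 45,410 m³; S = 95.103 ppt
After stage 2: salt = 4,318,630.1 + 24,400×30.53 = 5,063,562.1; volume = 69,810 m³
S = 5,063,562.1 / 69,810 = 72.5335 ppt

72.53 ppt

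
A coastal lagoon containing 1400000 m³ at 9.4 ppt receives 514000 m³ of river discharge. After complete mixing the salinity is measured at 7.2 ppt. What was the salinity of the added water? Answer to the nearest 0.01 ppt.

1.21 ppt

Salt balance: 1,400,000×9.4 + 514,000×S = 1,914,000×7.2
13,160,000 + 514,000·S = 13,780,800
S = (13,780,800 − 13,160,000) / 514,000 = 1.2078 ppt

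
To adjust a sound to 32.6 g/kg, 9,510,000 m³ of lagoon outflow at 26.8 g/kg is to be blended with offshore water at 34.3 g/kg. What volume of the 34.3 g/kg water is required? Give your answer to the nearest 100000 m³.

32400000 m³

Salt balance: 9,510,000×26.8 + V×34.3 = (9,510,000+V)×32.6
254,868,000 + 34.3V = 310,026,000 + 32.6V
55,158,000 = 1.7V
V = 32,445,882.35 m³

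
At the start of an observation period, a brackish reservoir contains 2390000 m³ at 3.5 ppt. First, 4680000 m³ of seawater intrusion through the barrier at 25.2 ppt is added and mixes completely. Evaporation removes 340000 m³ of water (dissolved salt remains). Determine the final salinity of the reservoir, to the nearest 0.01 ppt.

18.77 ppt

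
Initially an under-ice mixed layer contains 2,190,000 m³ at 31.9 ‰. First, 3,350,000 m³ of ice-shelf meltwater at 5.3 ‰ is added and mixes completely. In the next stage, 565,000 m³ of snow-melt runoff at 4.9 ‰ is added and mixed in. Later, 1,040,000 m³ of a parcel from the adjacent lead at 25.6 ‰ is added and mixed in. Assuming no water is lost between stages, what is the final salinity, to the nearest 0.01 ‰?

16.38 ‰

Weighted by volume,
Initial salt = 2,190,000×31.9 = 69,861,000
After stage 1: salt = 69,861,000 + 3,350,000×5.3 = 87,616,000; volume = 5,540,000 m³; S = 15.815 ‰
After stage 2: salt = 87,616,000 + 565,000×4.9 = 90,384,500; volume = 6,105,000 m³; S = 14.805 ‰
After stage 3: salt = 90,384,500 + 1,040,000×25.6 = 117,008,500; volume = 7,145,000 m³
S = 117,008,500 / 7,145,000 = 16.3763 ‰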